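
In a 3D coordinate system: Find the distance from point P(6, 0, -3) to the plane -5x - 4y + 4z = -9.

distance = |a·x₀ + b·y₀ + c·z₀ - d| / √(a² + b² + c²)
  = |(-5)·6 + (-4)·0 + 4·(-3) - (-9)| / √((-5)² + (-4)² + 4²)
  = |-30 + 0 - 12 + 9| / √(25 + 16 + 16)
  = |-33| / √57
  = 33 / 7.55
  ≈ 4.371

4.371


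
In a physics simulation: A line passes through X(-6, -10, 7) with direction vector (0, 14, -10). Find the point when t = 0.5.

P(t) = X + t·d
  = (-6 + 0·0.5, -10 + 14·0.5, 7 + (-10)·0.5)
  = (-6 + 0, -10 + 7, 7 - 5)
  = (-6, -3, 2)

(-6, -3, 2)


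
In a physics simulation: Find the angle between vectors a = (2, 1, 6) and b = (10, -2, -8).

a·b = 2·10 + 1·(-2) + 6·(-8) = 20 - 2 - 48 = -30
|a| = √(2² + 1² + 6²) = √41 ≈ 6.403
|b| = √(10² + (-2)² + (-8)²) = √168 ≈ 12.96
cos θ = (a·b)/(|a||b|) = -30/(6.403·12.96) ≈ -0.3615
θ = arccos(-0.3615) ≈ 111.2°

111.2°


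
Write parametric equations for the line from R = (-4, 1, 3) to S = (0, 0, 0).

Direction vector d = S - R = (0 + 4, 0 - 1, 0 - 3) = (4, -1, -3)
Parametric form r = R + t·d:
x = -4 + 4t, y = 1 - t, z = 3 - 3t

x = -4 + 4t, y = 1 - t, z = 3 - 3t


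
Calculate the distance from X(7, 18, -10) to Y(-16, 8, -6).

d = √[(x₂-x₁)² + (y₂-y₁)² + (z₂-z₁)²]
  = √[(-23)² + (-10)² + 4²]
  = √[529 + 100 + 16]
  = √645
  ≈ 25.4

25.4


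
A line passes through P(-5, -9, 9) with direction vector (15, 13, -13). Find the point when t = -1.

P(t) = P + t·d
  = (-5 + 15·(-1), -9 + 13·(-1), 9 + (-13)·(-1))
  = (-5 - 15, -9 - 13, 9 + 13)
  = (-20, -22, 22)

(-20, -22, 22)


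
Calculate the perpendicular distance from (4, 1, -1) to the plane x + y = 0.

distance = |a·x₀ + b·y₀ + c·z₀ - d| / √(a² + b² + c²)
  = |1·4 + 1·1 + 0·(-1) - 0| / √(1² + 1² + 0²)
  = |4 + 1 + 0 + 0| / √(1 + 1 + 0)
  = |5| / √2
  = 5 / 1.414
  ≈ 3.536

3.536


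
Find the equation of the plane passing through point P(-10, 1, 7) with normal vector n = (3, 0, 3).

The plane through P with normal n = (a, b, c) satisfies n·(r - P) = 0,
i.e. ax + by + cz = a·x₀ + b·y₀ + c·z₀.
d = 3·(-10) + 0·1 + 3·7
  = -30 + 0 + 21
  = -9
Equation: 3x + 3z = -9

3x + 3z = -9


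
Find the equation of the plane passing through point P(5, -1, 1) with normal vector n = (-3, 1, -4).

The plane through P with normal n = (a, b, c) satisfies n·(r - P) = 0,
i.e. ax + by + cz = a·x₀ + b·y₀ + c·z₀.
d = (-3)·5 + 1·(-1) + (-4)·1
  = -15 - 1 - 4
  = -20
Equation: -3x + y - 4z = -20

-3x + y - 4z = -20


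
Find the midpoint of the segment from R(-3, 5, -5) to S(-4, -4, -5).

M = ((x₁+x₂)/2, (y₁+y₂)/2, (z₁+z₂)/2)
  = ((-3 - 4)/2, (5 - 4)/2, (-5 - 5)/2)
  = (-7/2, 1/2, -10/2)
  = (-3.5, 0.5, -5)

(-3.5, 0.5, -5)


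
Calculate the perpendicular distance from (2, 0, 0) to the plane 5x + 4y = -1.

distance = |a·x₀ + b·y₀ + c·z₀ - d| / √(a² + b² + c²)
  = |5·2 + 4·0 + 0·0 - (-1)| / √(5² + 4² + 0²)
  = |10 + 0 + 0 + 1| / √(25 + 16 + 0)
  = |11| / √41
  = 11 / 6.403
  ≈ 1.718

1.718


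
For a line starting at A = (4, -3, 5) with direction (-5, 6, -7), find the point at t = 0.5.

P(t) = A + t·d
  = (4 + (-5)·0.5, -3 + 6·0.5, 5 + (-7)·0.5)
  = (4 - 2.5, -3 + 3, 5 - 3.5)
  = (1.5, 0, 1.5)

(1.5, 0, 1.5)


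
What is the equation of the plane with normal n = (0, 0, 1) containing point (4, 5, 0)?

The plane through P with normal n = (a, b, c) satisfies n·(r - P) = 0,
i.e. ax + by + cz = a·x₀ + b·y₀ + c·z₀.
d = 0·4 + 0·5 + 1·0
  = 0 + 0 + 0
  = 0
Equation: z = 0

z = 0


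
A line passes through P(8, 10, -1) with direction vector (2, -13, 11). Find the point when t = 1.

P(t) = P + t·d
  = (8 + 2·1, 10 + (-13)·1, -1 + 11·1)
  = (8 + 2, 10 - 13, -1 + 11)
  = (10, -3, 10)

(10, -3, 10)


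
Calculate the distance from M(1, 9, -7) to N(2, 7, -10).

d = √[(x₂-x₁)² + (y₂-y₁)² + (z₂-z₁)²]
  = √[1² + (-2)² + (-3)²]
  = √[1 + 4 + 9]
  = √14
  ≈ 3.742

3.742


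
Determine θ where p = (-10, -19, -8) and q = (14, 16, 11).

p·q = (-10)·14 + (-19)·16 + (-8)·11 = -140 - 304 - 88 = -532
|p| = √((-10)² + (-19)² + (-8)²) = √525 ≈ 22.91
|q| = √(14² + 16² + 11²) = √573 ≈ 23.94
cos θ = (p·q)/(|p||q|) = -532/(22.91·23.94) ≈ -0.97
θ = arccos(-0.97) ≈ 165.9°

165.9°


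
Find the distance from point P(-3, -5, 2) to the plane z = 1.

distance = |a·x₀ + b·y₀ + c·z₀ - d| / √(a² + b² + c²)
  = |0·(-3) + 0·(-5) + 1·2 - 1| / √(0² + 0² + 1²)
  = |0 + 0 + 2 - 1| / √(0 + 0 + 1)
  = |1| / √1
  = 1 / 1
  ≈ 1

1


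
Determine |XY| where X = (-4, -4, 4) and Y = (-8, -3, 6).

d = √[(x₂-x₁)² + (y₂-y₁)² + (z₂-z₁)²]
  = √[(-4)² + 1² + 2²]
  = √[16 + 1 + 4]
  = √21
  ≈ 4.583

4.583


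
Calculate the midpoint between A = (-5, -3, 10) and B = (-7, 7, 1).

M = ((x₁+x₂)/2, (y₁+y₂)/2, (z₁+z₂)/2)
  = ((-5 - 7)/2, (-3 + 7)/2, (10 + 1)/2)
  = (-12/2, 4/2, 11/2)
  = (-6, 2, 5.5)

(-6, 2, 5.5)


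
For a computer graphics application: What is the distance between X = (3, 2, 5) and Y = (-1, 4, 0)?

d = √[(x₂-x₁)² + (y₂-y₁)² + (z₂-z₁)²]
  = √[(-4)² + 2² + (-5)²]
  = √[16 + 4 + 25]
  = √45
  ≈ 6.708

6.708


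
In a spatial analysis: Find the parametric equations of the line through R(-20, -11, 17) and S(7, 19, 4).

Direction vector d = S - R = (7 + 20, 19 + 11, 4 - 17) = (27, 30, -13)
Parametric form r = R + t·d:
x = -20 + 27t, y = -11 + 30t, z = 17 - 13t

x = -20 + 27t, y = -11 + 30t, z = 17 - 13t


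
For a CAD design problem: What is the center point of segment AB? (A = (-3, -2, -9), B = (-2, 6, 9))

M = ((x₁+x₂)/2, (y₁+y₂)/2, (z₁+z₂)/2)
  = ((-3 - 2)/2, (-2 + 6)/2, (-9 + 9)/2)
  = (-5/2, 4/2, 0/2)
  = (-2.5, 2, 0)

(-2.5, 2, 0)


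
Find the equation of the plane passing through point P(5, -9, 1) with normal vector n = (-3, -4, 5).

The plane through P with normal n = (a, b, c) satisfies n·(r - P) = 0,
i.e. ax + by + cz = a·x₀ + b·y₀ + c·z₀.
d = (-3)·5 + (-4)·(-9) + 5·1
  = -15 + 36 + 5
  = 26
Equation: -3x - 4y + 5z = 26

-3x - 4y + 5z = 26


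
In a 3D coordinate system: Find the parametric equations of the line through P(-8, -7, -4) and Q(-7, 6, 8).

Direction vector d = Q - P = (-7 + 8, 6 + 7, 8 + 4) = (1, 13, 12)
Parametric form r = P + t·d:
x = -8 + t, y = -7 + 13t, z = -4 + 12t

x = -8 + t, y = -7 + 13t, z = -4 + 12t


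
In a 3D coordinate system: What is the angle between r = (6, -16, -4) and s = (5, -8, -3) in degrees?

r·s = 6·5 + (-16)·(-8) + (-4)·(-3) = 30 + 128 + 12 = 170
|r| = √(6² + (-16)² + (-4)²) = √308 ≈ 17.55
|s| = √(5² + (-8)² + (-3)²) = √98 ≈ 9.899
cos θ = (r·s)/(|r||s|) = 170/(17.55·9.899) ≈ 0.9785
θ = arccos(0.9785) ≈ 11.9°

11.9°


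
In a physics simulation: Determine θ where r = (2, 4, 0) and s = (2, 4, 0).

r·s = 2·2 + 4·4 + 0·0 = 4 + 16 + 0 = 20
|r| = √(2² + 4² + 0²) = √20 ≈ 4.472
|s| = √(2² + 4² + 0²) = √20 ≈ 4.472
cos θ = (r·s)/(|r||s|) = 20/(4.472·4.472) ≈ 1
θ = arccos(1) ≈ 0°

0°


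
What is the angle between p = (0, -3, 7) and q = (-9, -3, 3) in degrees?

p·q = 0·(-9) + (-3)·(-3) + 7·3 = 0 + 9 + 21 = 30
|p| = √(0² + (-3)² + 7²) = √58 ≈ 7.616
|q| = √((-9)² + (-3)² + 3²) = √99 ≈ 9.95
cos θ = (p·q)/(|p||q|) = 30/(7.616·9.95) ≈ 0.3959
θ = arccos(0.3959) ≈ 66.68°

66.68°


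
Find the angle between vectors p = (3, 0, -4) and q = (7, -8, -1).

p·q = 3·7 + 0·(-8) + (-4)·(-1) = 21 + 0 + 4 = 25
|p| = √(3² + 0² + (-4)²) = √25 ≈ 5
|q| = √(7² + (-8)² + (-1)²) = √114 ≈ 10.68
cos θ = (p·q)/(|p||q|) = 25/(5·10.68) ≈ 0.4683
θ = arccos(0.4683) ≈ 62.08°

62.08°


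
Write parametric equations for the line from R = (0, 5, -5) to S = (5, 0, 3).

Direction vector d = S - R = (5 + 0, 0 - 5, 3 + 5) = (5, -5, 8)
Parametric form r = R + t·d:
x = 0 + 5t, y = 5 - 5t, z = -5 + 8t

x = 0 + 5t, y = 5 - 5t, z = -5 + 8t


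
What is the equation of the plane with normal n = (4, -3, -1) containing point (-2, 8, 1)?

The plane through P with normal n = (a, b, c) satisfies n·(r - P) = 0,
i.e. ax + by + cz = a·x₀ + b·y₀ + c·z₀.
d = 4·(-2) + (-3)·8 + (-1)·1
  = -8 - 24 - 1
  = -33
Equation: 4x - 3y - z = -33

4x - 3y - z = -33


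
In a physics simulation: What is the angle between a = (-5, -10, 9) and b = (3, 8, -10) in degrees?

a·b = (-5)·3 + (-10)·8 + 9·(-10) = -15 - 80 - 90 = -185
|a| = √((-5)² + (-10)² + 9²) = √206 ≈ 14.35
|b| = √(3² + 8² + (-10)²) = √173 ≈ 13.15
cos θ = (a·b)/(|a||b|) = -185/(14.35·13.15) ≈ -0.98
θ = arccos(-0.98) ≈ 168.5°

168.5°


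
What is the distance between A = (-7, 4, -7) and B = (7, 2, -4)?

d = √[(x₂-x₁)² + (y₂-y₁)² + (z₂-z₁)²]
  = √[14² + (-2)² + 3²]
  = √[196 + 4 + 9]
  = √209
  ≈ 14.46

14.46


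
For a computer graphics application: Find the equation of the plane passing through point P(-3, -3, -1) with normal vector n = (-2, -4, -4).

The plane through P with normal n = (a, b, c) satisfies n·(r - P) = 0,
i.e. ax + by + cz = a·x₀ + b·y₀ + c·z₀.
d = (-2)·(-3) + (-4)·(-3) + (-4)·(-1)
  = 6 + 12 + 4
  = 22
Equation: -2x - 4y - 4z = 22

-2x - 4y - 4z = 22


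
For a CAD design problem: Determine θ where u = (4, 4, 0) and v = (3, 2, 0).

u·v = 4·3 + 4·2 + 0·0 = 12 + 8 + 0 = 20
|u| = √(4² + 4² + 0²) = √32 ≈ 5.657
|v| = √(3² + 2² + 0²) = √13 ≈ 3.606
cos θ = (u·v)/(|u||v|) = 20/(5.657·3.606) ≈ 0.9806
θ = arccos(0.9806) ≈ 11.31°

11.31°


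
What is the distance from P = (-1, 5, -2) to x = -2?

distance = |a·x₀ + b·y₀ + c·z₀ - d| / √(a² + b² + c²)
  = |1·(-1) + 0·5 + 0·(-2) - (-2)| / √(1² + 0² + 0²)
  = |-1 + 0 + 0 + 2| / √(1 + 0 + 0)
  = |1| / √1
  = 1 / 1
  ≈ 1

1


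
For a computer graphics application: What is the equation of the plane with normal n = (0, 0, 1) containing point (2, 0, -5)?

The plane through P with normal n = (a, b, c) satisfies n·(r - P) = 0,
i.e. ax + by + cz = a·x₀ + b·y₀ + c·z₀.
d = 0·2 + 0·0 + 1·(-5)
  = 0 + 0 - 5
  = -5
Equation: z = -5

z = -5


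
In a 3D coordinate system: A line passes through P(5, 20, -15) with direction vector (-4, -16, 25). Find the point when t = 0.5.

P(t) = P + t·d
  = (5 + (-4)·0.5, 20 + (-16)·0.5, -15 + 25·0.5)
  = (5 - 2, 20 - 8, -15 + 12.5)
  = (3, 12, -2.5)

(3, 12, -2.5)


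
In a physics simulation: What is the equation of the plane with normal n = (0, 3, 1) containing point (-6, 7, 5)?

The plane through P with normal n = (a, b, c) satisfies n·(r - P) = 0,
i.e. ax + by + cz = a·x₀ + b·y₀ + c·z₀.
d = 0·(-6) + 3·7 + 1·5
  = 0 + 21 + 5
  = 26
Equation: 3y + z = 26

3y + z = 26


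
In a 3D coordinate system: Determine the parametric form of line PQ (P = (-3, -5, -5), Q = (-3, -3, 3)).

Direction vector d = Q - P = (-3 + 3, -3 + 5, 3 + 5) = (0, 2, 8)
Parametric form r = P + t·d:
x = -3, y = -5 + 2t, z = -5 + 8t

x = -3, y = -5 + 2t, z = -5 + 8t


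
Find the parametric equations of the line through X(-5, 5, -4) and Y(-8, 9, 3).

Direction vector d = Y - X = (-8 + 5, 9 - 5, 3 + 4) = (-3, 4, 7)
Parametric form r = X + t·d:
x = -5 - 3t, y = 5 + 4t, z = -4 + 7t

x = -5 - 3t, y = 5 + 4t, z = -4 + 7t


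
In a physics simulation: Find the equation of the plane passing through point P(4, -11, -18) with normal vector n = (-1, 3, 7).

The plane through P with normal n = (a, b, c) satisfies n·(r - P) = 0,
i.e. ax + by + cz = a·x₀ + b·y₀ + c·z₀.
d = (-1)·4 + 3·(-11) + 7·(-18)
  = -4 - 33 - 126
  = -163
Equation: -x + 3y + 7z = -163

-x + 3y + 7z = -163


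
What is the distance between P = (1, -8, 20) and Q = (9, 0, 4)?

d = √[(x₂-x₁)² + (y₂-y₁)² + (z₂-z₁)²]
  = √[8² + 8² + (-16)²]
  = √[64 + 64 + 256]
  = √384
  ≈ 19.6

19.6


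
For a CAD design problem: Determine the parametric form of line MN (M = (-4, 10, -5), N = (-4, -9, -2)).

Direction vector d = N - M = (-4 + 4, -9 - 10, -2 + 5) = (0, -19, 3)
Parametric form r = M + t·d:
x = -4, y = 10 - 19t, z = -5 + 3t

x = -4, y = 10 - 19t, z = -5 + 3t


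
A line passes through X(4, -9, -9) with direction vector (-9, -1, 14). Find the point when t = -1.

P(t) = X + t·d
  = (4 + (-9)·(-1), -9 + (-1)·(-1), -9 + 14·(-1))
  = (4 + 9, -9 + 1, -9 - 14)
  = (13, -8, -23)

(13, -8, -23)


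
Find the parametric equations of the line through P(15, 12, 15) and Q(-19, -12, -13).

Direction vector d = Q - P = (-19 - 15, -12 - 12, -13 - 15) = (-34, -24, -28)
Parametric form r = P + t·d:
x = 15 - 34t, y = 12 - 24t, z = 15 - 28t

x = 15 - 34t, y = 12 - 24t, z = 15 - 28t


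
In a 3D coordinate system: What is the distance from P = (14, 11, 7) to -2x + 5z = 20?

distance = |a·x₀ + b·y₀ + c·z₀ - d| / √(a² + b² + c²)
  = |(-2)·14 + 0·11 + 5·7 - 20| / √((-2)² + 0² + 5²)
  = |-28 + 0 + 35 - 20| / √(4 + 0 + 25)
  = |-13| / √29
  = 13 / 5.385
  ≈ 2.414

2.414


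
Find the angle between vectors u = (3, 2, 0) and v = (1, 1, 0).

u·v = 3·1 + 2·1 + 0·0 = 3 + 2 + 0 = 5
|u| = √(3² + 2² + 0²) = √13 ≈ 3.606
|v| = √(1² + 1² + 0²) = √2 ≈ 1.414
cos θ = (u·v)/(|u||v|) = 5/(3.606·1.414) ≈ 0.9806
θ = arccos(0.9806) ≈ 11.31°

11.31°


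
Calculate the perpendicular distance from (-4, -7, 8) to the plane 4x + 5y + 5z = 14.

distance = |a·x₀ + b·y₀ + c·z₀ - d| / √(a² + b² + c²)
  = |4·(-4) + 5·(-7) + 5·8 - 14| / √(4² + 5² + 5²)
  = |-16 - 35 + 40 - 14| / √(16 + 25 + 25)
  = |-25| / √66
  = 25 / 8.124
  ≈ 3.077

3.077


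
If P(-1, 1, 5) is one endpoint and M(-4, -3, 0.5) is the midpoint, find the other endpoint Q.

Q = 2M - P
  = (2·(-4) - (-1), 2·(-3) - 1, 2·0.5 - 5)
  = (-8 + 1, -6 - 1, 1 - 5)
  = (-7, -7, -4)

(-7, -7, -4)


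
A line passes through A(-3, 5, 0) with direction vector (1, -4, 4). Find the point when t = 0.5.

P(t) = A + t·d
  = (-3 + 1·0.5, 5 + (-4)·0.5, 0 + 4·0.5)
  = (-3 + 0.5, 5 - 2, 0 + 2)
  = (-2.5, 3, 2)

(-2.5, 3, 2)


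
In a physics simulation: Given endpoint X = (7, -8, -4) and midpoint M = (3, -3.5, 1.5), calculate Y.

Y = 2M - X
  = (2·3 - 7, 2·(-3.5) - (-8), 2·1.5 - (-4))
  = (6 - 7, -7 + 8, 3 + 4)
  = (-1, 1, 7)

(-1, 1, 7)


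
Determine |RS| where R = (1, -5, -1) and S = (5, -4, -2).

d = √[(x₂-x₁)² + (y₂-y₁)² + (z₂-z₁)²]
  = √[4² + 1² + (-1)²]
  = √[16 + 1 + 1]
  = √18
  ≈ 4.243

4.243


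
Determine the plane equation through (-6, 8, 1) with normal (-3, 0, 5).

The plane through P with normal n = (a, b, c) satisfies n·(r - P) = 0,
i.e. ax + by + cz = a·x₀ + b·y₀ + c·z₀.
d = (-3)·(-6) + 0·8 + 5·1
  = 18 + 0 + 5
  = 23
Equation: -3x + 5z = 23

-3x + 5z = 23


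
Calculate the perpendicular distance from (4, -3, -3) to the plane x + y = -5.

distance = |a·x₀ + b·y₀ + c·z₀ - d| / √(a² + b² + c²)
  = |1·4 + 1·(-3) + 0·(-3) - (-5)| / √(1² + 1² + 0²)
  = |4 - 3 + 0 + 5| / √(1 + 1 + 0)
  = |6| / √2
  = 6 / 1.414
  ≈ 4.243

4.243


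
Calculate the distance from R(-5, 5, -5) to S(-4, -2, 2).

d = √[(x₂-x₁)² + (y₂-y₁)² + (z₂-z₁)²]
  = √[1² + (-7)² + 7²]
  = √[1 + 49 + 49]
  = √99
  ≈ 9.95

9.95


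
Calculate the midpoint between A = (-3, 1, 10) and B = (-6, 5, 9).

M = ((x₁+x₂)/2, (y₁+y₂)/2, (z₁+z₂)/2)
  = ((-3 - 6)/2, (1 + 5)/2, (10 + 9)/2)
  = (-9/2, 6/2, 19/2)
  = (-4.5, 3, 9.5)

(-4.5, 3, 9.5)


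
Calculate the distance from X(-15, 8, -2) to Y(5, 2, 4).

d = √[(x₂-x₁)² + (y₂-y₁)² + (z₂-z₁)²]
  = √[20² + (-6)² + 6²]
  = √[400 + 36 + 36]
  = √472
  ≈ 21.73

21.73


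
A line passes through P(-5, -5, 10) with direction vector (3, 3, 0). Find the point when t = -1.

P(t) = P + t·d
  = (-5 + 3·(-1), -5 + 3·(-1), 10 + 0·(-1))
  = (-5 - 3, -5 - 3, 10 + 0)
  = (-8, -8, 10)

(-8, -8, 10)


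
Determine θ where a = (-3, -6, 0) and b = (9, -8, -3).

a·b = (-3)·9 + (-6)·(-8) + 0·(-3) = -27 + 48 + 0 = 21
|a| = √((-3)² + (-6)² + 0²) = √45 ≈ 6.708
|b| = √(9² + (-8)² + (-3)²) = √154 ≈ 12.41
cos θ = (a·b)/(|a||b|) = 21/(6.708·12.41) ≈ 0.2523
θ = arccos(0.2523) ≈ 75.39°

75.39°


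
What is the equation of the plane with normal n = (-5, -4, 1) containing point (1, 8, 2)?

The plane through P with normal n = (a, b, c) satisfies n·(r - P) = 0,
i.e. ax + by + cz = a·x₀ + b·y₀ + c·z₀.
d = (-5)·1 + (-4)·8 + 1·2
  = -5 - 32 + 2
  = -35
Equation: -5x - 4y + z = -35

-5x - 4y + z = -35


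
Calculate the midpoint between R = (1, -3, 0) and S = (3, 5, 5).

M = ((x₁+x₂)/2, (y₁+y₂)/2, (z₁+z₂)/2)
  = ((1 + 3)/2, (-3 + 5)/2, (0 + 5)/2)
  = (4/2, 2/2, 5/2)
  = (2, 1, 2.5)

(2, 1, 2.5)


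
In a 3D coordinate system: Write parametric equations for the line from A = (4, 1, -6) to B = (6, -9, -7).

Direction vector d = B - A = (6 - 4, -9 - 1, -7 + 6) = (2, -10, -1)
Parametric form r = A + t·d:
x = 4 + 2t, y = 1 - 10t, z = -6 - t

x = 4 + 2t, y = 1 - 10t, z = -6 - t


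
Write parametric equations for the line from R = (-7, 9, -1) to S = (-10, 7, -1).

Direction vector d = S - R = (-10 + 7, 7 - 9, -1 + 1) = (-3, -2, 0)
Parametric form r = R + t·d:
x = -7 - 3t, y = 9 - 2t, z = -1

x = -7 - 3t, y = 9 - 2t, z = -1


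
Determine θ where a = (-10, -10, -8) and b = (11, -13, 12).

a·b = (-10)·11 + (-10)·(-13) + (-8)·12 = -110 + 130 - 96 = -76
|a| = √((-10)² + (-10)² + (-8)²) = √264 ≈ 16.25
|b| = √(11² + (-13)² + 12²) = √434 ≈ 20.83
cos θ = (a·b)/(|a||b|) = -76/(16.25·20.83) ≈ -0.2245
θ = arccos(-0.2245) ≈ 103°

103°


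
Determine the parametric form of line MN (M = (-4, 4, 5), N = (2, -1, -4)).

Direction vector d = N - M = (2 + 4, -1 - 4, -4 - 5) = (6, -5, -9)
Parametric form r = M + t·d:
x = -4 + 6t, y = 4 - 5t, z = 5 - 9t

x = -4 + 6t, y = 4 - 5t, z = 5 - 9t


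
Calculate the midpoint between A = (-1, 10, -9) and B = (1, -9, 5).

M = ((x₁+x₂)/2, (y₁+y₂)/2, (z₁+z₂)/2)
  = ((-1 + 1)/2, (10 - 9)/2, (-9 + 5)/2)
  = (0/2, 1/2, -4/2)
  = (0, 0.5, -2)

(0, 0.5, -2)


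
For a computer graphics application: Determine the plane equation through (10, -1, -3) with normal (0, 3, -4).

The plane through P with normal n = (a, b, c) satisfies n·(r - P) = 0,
i.e. ax + by + cz = a·x₀ + b·y₀ + c·z₀.
d = 0·10 + 3·(-1) + (-4)·(-3)
  = 0 - 3 + 12
  = 9
Equation: 3y - 4z = 9

3y - 4z = 9


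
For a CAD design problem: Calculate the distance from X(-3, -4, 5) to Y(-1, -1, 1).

d = √[(x₂-x₁)² + (y₂-y₁)² + (z₂-z₁)²]
  = √[2² + 3² + (-4)²]
  = √[4 + 9 + 16]
  = √29
  ≈ 5.385

5.385


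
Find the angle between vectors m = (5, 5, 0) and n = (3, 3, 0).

m·n = 5·3 + 5·3 + 0·0 = 15 + 15 + 0 = 30
|m| = √(5² + 5² + 0²) = √50 ≈ 7.071
|n| = √(3² + 3² + 0²) = √18 ≈ 4.243
cos θ = (m·n)/(|m||n|) = 30/(7.071·4.243) ≈ 1
θ = arccos(1) ≈ 0°

0°


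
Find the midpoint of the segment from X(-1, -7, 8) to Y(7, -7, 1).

M = ((x₁+x₂)/2, (y₁+y₂)/2, (z₁+z₂)/2)
  = ((-1 + 7)/2, (-7 - 7)/2, (8 + 1)/2)
  = (6/2, -14/2, 9/2)
  = (3, -7, 4.5)

(3, -7, 4.5)


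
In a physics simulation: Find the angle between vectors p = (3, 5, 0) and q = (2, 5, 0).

p·q = 3·2 + 5·5 + 0·0 = 6 + 25 + 0 = 31
|p| = √(3² + 5² + 0²) = √34 ≈ 5.831
|q| = √(2² + 5² + 0²) = √29 ≈ 5.385
cos θ = (p·q)/(|p||q|) = 31/(5.831·5.385) ≈ 0.9872
θ = arccos(0.9872) ≈ 9.162°

9.162°


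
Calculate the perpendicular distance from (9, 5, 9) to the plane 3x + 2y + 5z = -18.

distance = |a·x₀ + b·y₀ + c·z₀ - d| / √(a² + b² + c²)
  = |3·9 + 2·5 + 5·9 - (-18)| / √(3² + 2² + 5²)
  = |27 + 10 + 45 + 18| / √(9 + 4 + 25)
  = |100| / √38
  = 100 / 6.164
  ≈ 16.22

16.22


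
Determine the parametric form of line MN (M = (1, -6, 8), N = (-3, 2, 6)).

Direction vector d = N - M = (-3 - 1, 2 + 6, 6 - 8) = (-4, 8, -2)
Parametric form r = M + t·d:
x = 1 - 4t, y = -6 + 8t, z = 8 - 2t

x = 1 - 4t, y = -6 + 8t, z = 8 - 2t


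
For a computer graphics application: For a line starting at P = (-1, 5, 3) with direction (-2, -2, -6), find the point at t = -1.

P(t) = P + t·d
  = (-1 + (-2)·(-1), 5 + (-2)·(-1), 3 + (-6)·(-1))
  = (-1 + 2, 5 + 2, 3 + 6)
  = (1, 7, 9)

(1, 7, 9)


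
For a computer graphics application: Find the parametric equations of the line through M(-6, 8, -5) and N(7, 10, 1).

Direction vector d = N - M = (7 + 6, 10 - 8, 1 + 5) = (13, 2, 6)
Parametric form r = M + t·d:
x = -6 + 13t, y = 8 + 2t, z = -5 + 6t

x = -6 + 13t, y = 8 + 2t, z = -5 + 6t


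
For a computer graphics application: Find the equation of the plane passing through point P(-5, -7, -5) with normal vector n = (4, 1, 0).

The plane through P with normal n = (a, b, c) satisfies n·(r - P) = 0,
i.e. ax + by + cz = a·x₀ + b·y₀ + c·z₀.
d = 4·(-5) + 1·(-7) + 0·(-5)
  = -20 - 7 + 0
  = -27
Equation: 4x + y = -27

4x + y = -27


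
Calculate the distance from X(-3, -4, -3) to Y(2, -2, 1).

d = √[(x₂-x₁)² + (y₂-y₁)² + (z₂-z₁)²]
  = √[5² + 2² + 4²]
  = √[25 + 4 + 16]
  = √45
  ≈ 6.708

6.708


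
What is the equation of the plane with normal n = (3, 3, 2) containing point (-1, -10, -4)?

The plane through P with normal n = (a, b, c) satisfies n·(r - P) = 0,
i.e. ax + by + cz = a·x₀ + b·y₀ + c·z₀.
d = 3·(-1) + 3·(-10) + 2·(-4)
  = -3 - 30 - 8
  = -41
Equation: 3x + 3y + 2z = -41

3x + 3y + 2z = -41


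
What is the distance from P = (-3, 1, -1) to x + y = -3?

distance = |a·x₀ + b·y₀ + c·z₀ - d| / √(a² + b² + c²)
  = |1·(-3) + 1·1 + 0·(-1) - (-3)| / √(1² + 1² + 0²)
  = |-3 + 1 + 0 + 3| / √(1 + 1 + 0)
  = |1| / √2
  = 1 / 1.414
  ≈ 0.7071

0.7071


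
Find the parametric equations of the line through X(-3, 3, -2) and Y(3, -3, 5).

Direction vector d = Y - X = (3 + 3, -3 - 3, 5 + 2) = (6, -6, 7)
Parametric form r = X + t·d:
x = -3 + 6t, y = 3 - 6t, z = -2 + 7t

x = -3 + 6t, y = 3 - 6t, z = -2 + 7t


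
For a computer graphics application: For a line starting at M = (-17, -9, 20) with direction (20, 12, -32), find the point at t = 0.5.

P(t) = M + t·d
  = (-17 + 20·0.5, -9 + 12·0.5, 20 + (-32)·0.5)
  = (-17 + 10, -9 + 6, 20 - 16)
  = (-7, -3, 4)

(-7, -3, 4)


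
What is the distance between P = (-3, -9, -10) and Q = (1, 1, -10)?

d = √[(x₂-x₁)² + (y₂-y₁)² + (z₂-z₁)²]
  = √[4² + 10² + 0²]
  = √[16 + 100 + 0]
  = √116
  ≈ 10.77

10.77


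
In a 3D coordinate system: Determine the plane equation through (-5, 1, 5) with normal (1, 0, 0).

The plane through P with normal n = (a, b, c) satisfies n·(r - P) = 0,
i.e. ax + by + cz = a·x₀ + b·y₀ + c·z₀.
d = 1·(-5) + 0·1 + 0·5
  = -5 + 0 + 0
  = -5
Equation: x = -5

x = -5


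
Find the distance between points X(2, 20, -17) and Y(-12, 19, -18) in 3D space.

d = √[(x₂-x₁)² + (y₂-y₁)² + (z₂-z₁)²]
  = √[(-14)² + (-1)² + (-1)²]
  = √[196 + 1 + 1]
  = √198
  ≈ 14.07

14.07


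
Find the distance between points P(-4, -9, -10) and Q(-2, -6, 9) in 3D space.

d = √[(x₂-x₁)² + (y₂-y₁)² + (z₂-z₁)²]
  = √[2² + 3² + 19²]
  = √[4 + 9 + 361]
  = √374
  ≈ 19.34

19.34


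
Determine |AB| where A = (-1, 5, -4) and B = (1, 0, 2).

d = √[(x₂-x₁)² + (y₂-y₁)² + (z₂-z₁)²]
  = √[2² + (-5)² + 6²]
  = √[4 + 25 + 36]
  = √65
  ≈ 8.062

8.062


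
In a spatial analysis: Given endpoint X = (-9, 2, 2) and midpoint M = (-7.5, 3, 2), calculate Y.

Y = 2M - X
  = (2·(-7.5) - (-9), 2·3 - 2, 2·2 - 2)
  = (-15 + 9, 6 - 2, 4 - 2)
  = (-6, 4, 2)

(-6, 4, 2)


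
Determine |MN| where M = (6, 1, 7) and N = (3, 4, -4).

d = √[(x₂-x₁)² + (y₂-y₁)² + (z₂-z₁)²]
  = √[(-3)² + 3² + (-11)²]
  = √[9 + 9 + 121]
  = √139
  ≈ 11.79

11.79


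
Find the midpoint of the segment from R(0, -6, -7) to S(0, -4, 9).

M = ((x₁+x₂)/2, (y₁+y₂)/2, (z₁+z₂)/2)
  = ((0 + 0)/2, (-6 - 4)/2, (-7 + 9)/2)
  = (0/2, -10/2, 2/2)
  = (0, -5, 1)

(0, -5, 1)


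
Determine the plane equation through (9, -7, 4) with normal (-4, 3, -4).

The plane through P with normal n = (a, b, c) satisfies n·(r - P) = 0,
i.e. ax + by + cz = a·x₀ + b·y₀ + c·z₀.
d = (-4)·9 + 3·(-7) + (-4)·4
  = -36 - 21 - 16
  = -73
Equation: -4x + 3y - 4z = -73

-4x + 3y - 4z = -73


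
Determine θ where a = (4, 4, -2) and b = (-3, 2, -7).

a·b = 4·(-3) + 4·2 + (-2)·(-7) = -12 + 8 + 14 = 10
|a| = √(4² + 4² + (-2)²) = √36 ≈ 6
|b| = √((-3)² + 2² + (-7)²) = √62 ≈ 7.874
cos θ = (a·b)/(|a||b|) = 10/(6·7.874) ≈ 0.2117
θ = arccos(0.2117) ≈ 77.78°

77.78°


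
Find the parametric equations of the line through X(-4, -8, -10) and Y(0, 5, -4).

Direction vector d = Y - X = (0 + 4, 5 + 8, -4 + 10) = (4, 13, 6)
Parametric form r = X + t·d:
x = -4 + 4t, y = -8 + 13t, z = -10 + 6t

x = -4 + 4t, y = -8 + 13t, z = -10 + 6t


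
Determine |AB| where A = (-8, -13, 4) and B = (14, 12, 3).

d = √[(x₂-x₁)² + (y₂-y₁)² + (z₂-z₁)²]
  = √[22² + 25² + (-1)²]
  = √[484 + 625 + 1]
  = √1110
  ≈ 33.32

33.32


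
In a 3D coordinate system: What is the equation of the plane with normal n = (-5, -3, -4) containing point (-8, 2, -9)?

The plane through P with normal n = (a, b, c) satisfies n·(r - P) = 0,
i.e. ax + by + cz = a·x₀ + b·y₀ + c·z₀.
d = (-5)·(-8) + (-3)·2 + (-4)·(-9)
  = 40 - 6 + 36
  = 70
Equation: -5x - 3y - 4z = 70

-5x - 3y - 4z = 70


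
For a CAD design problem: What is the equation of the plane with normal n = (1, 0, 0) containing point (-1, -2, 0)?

The plane through P with normal n = (a, b, c) satisfies n·(r - P) = 0,
i.e. ax + by + cz = a·x₀ + b·y₀ + c·z₀.
d = 1·(-1) + 0·(-2) + 0·0
  = -1 + 0 + 0
  = -1
Equation: x = -1

x = -1


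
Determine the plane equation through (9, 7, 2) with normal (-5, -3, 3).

The plane through P with normal n = (a, b, c) satisfies n·(r - P) = 0,
i.e. ax + by + cz = a·x₀ + b·y₀ + c·z₀.
d = (-5)·9 + (-3)·7 + 3·2
  = -45 - 21 + 6
  = -60
Equation: -5x - 3y + 3z = -60

-5x - 3y + 3z = -60


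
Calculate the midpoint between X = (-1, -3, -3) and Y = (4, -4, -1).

M = ((x₁+x₂)/2, (y₁+y₂)/2, (z₁+z₂)/2)
  = ((-1 + 4)/2, (-3 - 4)/2, (-3 - 1)/2)
  = (3/2, -7/2, -4/2)
  = (1.5, -3.5, -2)

(1.5, -3.5, -2)


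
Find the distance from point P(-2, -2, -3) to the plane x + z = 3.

distance = |a·x₀ + b·y₀ + c·z₀ - d| / √(a² + b² + c²)
  = |1·(-2) + 0·(-2) + 1·(-3) - 3| / √(1² + 0² + 1²)
  = |-2 + 0 - 3 - 3| / √(1 + 0 + 1)
  = |-8| / √2
  = 8 / 1.414
  ≈ 5.657

5.657


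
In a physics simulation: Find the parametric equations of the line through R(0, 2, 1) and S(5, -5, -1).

Direction vector d = S - R = (5 + 0, -5 - 2, -1 - 1) = (5, -7, -2)
Parametric form r = R + t·d:
x = 0 + 5t, y = 2 - 7t, z = 1 - 2t

x = 0 + 5t, y = 2 - 7t, z = 1 - 2t


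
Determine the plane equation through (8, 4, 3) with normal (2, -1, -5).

The plane through P with normal n = (a, b, c) satisfies n·(r - P) = 0,
i.e. ax + by + cz = a·x₀ + b·y₀ + c·z₀.
d = 2·8 + (-1)·4 + (-5)·3
  = 16 - 4 - 15
  = -3
Equation: 2x - y - 5z = -3

2x - y - 5z = -3


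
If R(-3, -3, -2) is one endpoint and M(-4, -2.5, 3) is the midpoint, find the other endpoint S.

S = 2M - R
  = (2·(-4) - (-3), 2·(-2.5) - (-3), 2·3 - (-2))
  = (-8 + 3, -5 + 3, 6 + 2)
  = (-5, -2, 8)

(-5, -2, 8)


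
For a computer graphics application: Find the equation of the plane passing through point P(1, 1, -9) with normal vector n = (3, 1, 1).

The plane through P with normal n = (a, b, c) satisfies n·(r - P) = 0,
i.e. ax + by + cz = a·x₀ + b·y₀ + c·z₀.
d = 3·1 + 1·1 + 1·(-9)
  = 3 + 1 - 9
  = -5
Equation: 3x + y + z = -5

3x + y + z = -5


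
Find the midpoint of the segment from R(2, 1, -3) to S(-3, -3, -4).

M = ((x₁+x₂)/2, (y₁+y₂)/2, (z₁+z₂)/2)
  = ((2 - 3)/2, (1 - 3)/2, (-3 - 4)/2)
  = (-1/2, -2/2, -7/2)
  = (-0.5, -1, -3.5)

(-0.5, -1, -3.5)


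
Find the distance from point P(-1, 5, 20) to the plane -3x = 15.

distance = |a·x₀ + b·y₀ + c·z₀ - d| / √(a² + b² + c²)
  = |(-3)·(-1) + 0·5 + 0·20 - 15| / √((-3)² + 0² + 0²)
  = |3 + 0 + 0 - 15| / √(9 + 0 + 0)
  = |-12| / √9
  = 12 / 3
  ≈ 4

4


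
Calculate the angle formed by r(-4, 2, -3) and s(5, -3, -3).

r·s = (-4)·5 + 2·(-3) + (-3)·(-3) = -20 - 6 + 9 = -17
|r| = √((-4)² + 2² + (-3)²) = √29 ≈ 5.385
|s| = √(5² + (-3)² + (-3)²) = √43 ≈ 6.557
cos θ = (r·s)/(|r||s|) = -17/(5.385·6.557) ≈ -0.4814
θ = arccos(-0.4814) ≈ 118.8°

118.8°


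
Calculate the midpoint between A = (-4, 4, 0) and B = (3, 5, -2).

M = ((x₁+x₂)/2, (y₁+y₂)/2, (z₁+z₂)/2)
  = ((-4 + 3)/2, (4 + 5)/2, (0 - 2)/2)
  = (-1/2, 9/2, -2/2)
  = (-0.5, 4.5, -1)

(-0.5, 4.5, -1)


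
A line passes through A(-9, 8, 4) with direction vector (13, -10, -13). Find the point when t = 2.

P(t) = A + t·d
  = (-9 + 13·2, 8 + (-10)·2, 4 + (-13)·2)
  = (-9 + 26, 8 - 20, 4 - 26)
  = (17, -12, -22)

(17, -12, -22)


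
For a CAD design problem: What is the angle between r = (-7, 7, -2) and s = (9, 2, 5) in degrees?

r·s = (-7)·9 + 7·2 + (-2)·5 = -63 + 14 - 10 = -59
|r| = √((-7)² + 7² + (-2)²) = √102 ≈ 10.1
|s| = √(9² + 2² + 5²) = √110 ≈ 10.49
cos θ = (r·s)/(|r||s|) = -59/(10.1·10.49) ≈ -0.557
θ = arccos(-0.557) ≈ 123.8°

123.8°


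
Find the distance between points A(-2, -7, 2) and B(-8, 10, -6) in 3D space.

d = √[(x₂-x₁)² + (y₂-y₁)² + (z₂-z₁)²]
  = √[(-6)² + 17² + (-8)²]
  = √[36 + 289 + 64]
  = √389
  ≈ 19.72

19.72


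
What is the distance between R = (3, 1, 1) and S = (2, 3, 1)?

d = √[(x₂-x₁)² + (y₂-y₁)² + (z₂-z₁)²]
  = √[(-1)² + 2² + 0²]
  = √[1 + 4 + 0]
  = √5
  ≈ 2.236

2.236


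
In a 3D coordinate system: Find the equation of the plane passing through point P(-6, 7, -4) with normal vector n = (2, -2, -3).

The plane through P with normal n = (a, b, c) satisfies n·(r - P) = 0,
i.e. ax + by + cz = a·x₀ + b·y₀ + c·z₀.
d = 2·(-6) + (-2)·7 + (-3)·(-4)
  = -12 - 14 + 12
  = -14
Equation: 2x - 2y - 3z = -14

2x - 2y - 3z = -14


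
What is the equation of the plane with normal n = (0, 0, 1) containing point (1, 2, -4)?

The plane through P with normal n = (a, b, c) satisfies n·(r - P) = 0,
i.e. ax + by + cz = a·x₀ + b·y₀ + c·z₀.
d = 0·1 + 0·2 + 1·(-4)
  = 0 + 0 - 4
  = -4
Equation: z = -4

z = -4


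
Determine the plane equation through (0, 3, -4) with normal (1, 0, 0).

The plane through P with normal n = (a, b, c) satisfies n·(r - P) = 0,
i.e. ax + by + cz = a·x₀ + b·y₀ + c·z₀.
d = 1·0 + 0·3 + 0·(-4)
  = 0 + 0 + 0
  = 0
Equation: x = 0

x = 0


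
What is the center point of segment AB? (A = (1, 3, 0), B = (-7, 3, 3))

M = ((x₁+x₂)/2, (y₁+y₂)/2, (z₁+z₂)/2)
  = ((1 - 7)/2, (3 + 3)/2, (0 + 3)/2)
  = (-6/2, 6/2, 3/2)
  = (-3, 3, 1.5)

(-3, 3, 1.5)


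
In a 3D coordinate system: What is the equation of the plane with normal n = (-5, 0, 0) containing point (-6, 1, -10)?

The plane through P with normal n = (a, b, c) satisfies n·(r - P) = 0,
i.e. ax + by + cz = a·x₀ + b·y₀ + c·z₀.
d = (-5)·(-6) + 0·1 + 0·(-10)
  = 30 + 0 + 0
  = 30
Equation: -5x = 30

-5x = 30


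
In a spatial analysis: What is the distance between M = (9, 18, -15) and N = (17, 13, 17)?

d = √[(x₂-x₁)² + (y₂-y₁)² + (z₂-z₁)²]
  = √[8² + (-5)² + 32²]
  = √[64 + 25 + 1024]
  = √1113
  ≈ 33.36

33.36


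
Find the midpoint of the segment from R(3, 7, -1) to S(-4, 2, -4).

M = ((x₁+x₂)/2, (y₁+y₂)/2, (z₁+z₂)/2)
  = ((3 - 4)/2, (7 + 2)/2, (-1 - 4)/2)
  = (-1/2, 9/2, -5/2)
  = (-0.5, 4.5, -2.5)

(-0.5, 4.5, -2.5)


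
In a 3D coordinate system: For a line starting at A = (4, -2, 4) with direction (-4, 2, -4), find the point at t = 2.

P(t) = A + t·d
  = (4 + (-4)·2, -2 + 2·2, 4 + (-4)·2)
  = (4 - 8, -2 + 4, 4 - 8)
  = (-4, 2, -4)

(-4, 2, -4)


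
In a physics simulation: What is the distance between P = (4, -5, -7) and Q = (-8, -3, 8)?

d = √[(x₂-x₁)² + (y₂-y₁)² + (z₂-z₁)²]
  = √[(-12)² + 2² + 15²]
  = √[144 + 4 + 225]
  = √373
  ≈ 19.31

19.31


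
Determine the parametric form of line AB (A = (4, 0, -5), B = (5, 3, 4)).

Direction vector d = B - A = (5 - 4, 3 + 0, 4 + 5) = (1, 3, 9)
Parametric form r = A + t·d:
x = 4 + t, y = 0 + 3t, z = -5 + 9t

x = 4 + t, y = 0 + 3t, z = -5 + 9t


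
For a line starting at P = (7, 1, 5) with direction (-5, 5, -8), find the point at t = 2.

P(t) = P + t·d
  = (7 + (-5)·2, 1 + 5·2, 5 + (-8)·2)
  = (7 - 10, 1 + 10, 5 - 16)
  = (-3, 11, -11)

(-3, 11, -11)


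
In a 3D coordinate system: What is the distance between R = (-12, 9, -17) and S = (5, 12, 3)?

d = √[(x₂-x₁)² + (y₂-y₁)² + (z₂-z₁)²]
  = √[17² + 3² + 20²]
  = √[289 + 9 + 400]
  = √698
  ≈ 26.42

26.42


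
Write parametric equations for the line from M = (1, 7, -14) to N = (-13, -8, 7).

Direction vector d = N - M = (-13 - 1, -8 - 7, 7 + 14) = (-14, -15, 21)
Parametric form r = M + t·d:
x = 1 - 14t, y = 7 - 15t, z = -14 + 21t

x = 1 - 14t, y = 7 - 15t, z = -14 + 21t


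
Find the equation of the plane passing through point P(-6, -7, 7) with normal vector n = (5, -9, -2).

The plane through P with normal n = (a, b, c) satisfies n·(r - P) = 0,
i.e. ax + by + cz = a·x₀ + b·y₀ + c·z₀.
d = 5·(-6) + (-9)·(-7) + (-2)·7
  = -30 + 63 - 14
  = 19
Equation: 5x - 9y - 2z = 19

5x - 9y - 2z = 19


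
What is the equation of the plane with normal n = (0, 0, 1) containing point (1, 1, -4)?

The plane through P with normal n = (a, b, c) satisfies n·(r - P) = 0,
i.e. ax + by + cz = a·x₀ + b·y₀ + c·z₀.
d = 0·1 + 0·1 + 1·(-4)
  = 0 + 0 - 4
  = -4
Equation: z = -4

z = -4


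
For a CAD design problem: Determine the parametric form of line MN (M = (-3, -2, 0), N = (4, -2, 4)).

Direction vector d = N - M = (4 + 3, -2 + 2, 4 + 0) = (7, 0, 4)
Parametric form r = M + t·d:
x = -3 + 7t, y = -2, z = 0 + 4t

x = -3 + 7t, y = -2, z = 0 + 4t


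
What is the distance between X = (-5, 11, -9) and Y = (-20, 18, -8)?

d = √[(x₂-x₁)² + (y₂-y₁)² + (z₂-z₁)²]
  = √[(-15)² + 7² + 1²]
  = √[225 + 49 + 1]
  = √275
  ≈ 16.58

16.58


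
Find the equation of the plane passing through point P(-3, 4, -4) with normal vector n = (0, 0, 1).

The plane through P with normal n = (a, b, c) satisfies n·(r - P) = 0,
i.e. ax + by + cz = a·x₀ + b·y₀ + c·z₀.
d = 0·(-3) + 0·4 + 1·(-4)
  = 0 + 0 - 4
  = -4
Equation: z = -4

z = -4


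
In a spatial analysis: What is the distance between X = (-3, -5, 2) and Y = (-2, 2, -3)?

d = √[(x₂-x₁)² + (y₂-y₁)² + (z₂-z₁)²]
  = √[1² + 7² + (-5)²]
  = √[1 + 49 + 25]
  = √75
  ≈ 8.66

8.66


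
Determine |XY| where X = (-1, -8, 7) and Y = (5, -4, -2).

d = √[(x₂-x₁)² + (y₂-y₁)² + (z₂-z₁)²]
  = √[6² + 4² + (-9)²]
  = √[36 + 16 + 81]
  = √133
  ≈ 11.53

11.53


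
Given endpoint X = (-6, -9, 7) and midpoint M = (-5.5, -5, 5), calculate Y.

Y = 2M - X
  = (2·(-5.5) - (-6), 2·(-5) - (-9), 2·5 - 7)
  = (-11 + 6, -10 + 9, 10 - 7)
  = (-5, -1, 3)

(-5, -1, 3)


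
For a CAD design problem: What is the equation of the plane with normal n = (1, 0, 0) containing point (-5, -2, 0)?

The plane through P with normal n = (a, b, c) satisfies n·(r - P) = 0,
i.e. ax + by + cz = a·x₀ + b·y₀ + c·z₀.
d = 1·(-5) + 0·(-2) + 0·0
  = -5 + 0 + 0
  = -5
Equation: x = -5

x = -5


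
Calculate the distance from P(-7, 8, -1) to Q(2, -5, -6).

d = √[(x₂-x₁)² + (y₂-y₁)² + (z₂-z₁)²]
  = √[9² + (-13)² + (-5)²]
  = √[81 + 169 + 25]
  = √275
  ≈ 16.58

16.58


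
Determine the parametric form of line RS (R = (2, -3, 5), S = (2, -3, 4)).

Direction vector d = S - R = (2 - 2, -3 + 3, 4 - 5) = (0, 0, -1)
Parametric form r = R + t·d:
x = 2, y = -3, z = 5 - t

x = 2, y = -3, z = 5 - t


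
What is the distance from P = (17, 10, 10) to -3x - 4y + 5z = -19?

distance = |a·x₀ + b·y₀ + c·z₀ - d| / √(a² + b² + c²)
  = |(-3)·17 + (-4)·10 + 5·10 - (-19)| / √((-3)² + (-4)² + 5²)
  = |-51 - 40 + 50 + 19| / √(9 + 16 + 25)
  = |-22| / √50
  = 22 / 7.071
  ≈ 3.111

3.111


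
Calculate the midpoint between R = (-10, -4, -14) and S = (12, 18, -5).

M = ((x₁+x₂)/2, (y₁+y₂)/2, (z₁+z₂)/2)
  = ((-10 + 12)/2, (-4 + 18)/2, (-14 - 5)/2)
  = (2/2, 14/2, -19/2)
  = (1, 7, -9.5)

(1, 7, -9.5)


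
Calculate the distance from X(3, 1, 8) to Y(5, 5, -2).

d = √[(x₂-x₁)² + (y₂-y₁)² + (z₂-z₁)²]
  = √[2² + 4² + (-10)²]
  = √[4 + 16 + 100]
  = √120
  ≈ 10.95

10.95


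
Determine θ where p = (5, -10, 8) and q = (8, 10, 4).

p·q = 5·8 + (-10)·10 + 8·4 = 40 - 100 + 32 = -28
|p| = √(5² + (-10)² + 8²) = √189 ≈ 13.75
|q| = √(8² + 10² + 4²) = √180 ≈ 13.42
cos θ = (p·q)/(|p||q|) = -28/(13.75·13.42) ≈ -0.1518
θ = arccos(-0.1518) ≈ 98.73°

98.73°


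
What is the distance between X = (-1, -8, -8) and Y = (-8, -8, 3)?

d = √[(x₂-x₁)² + (y₂-y₁)² + (z₂-z₁)²]
  = √[(-7)² + 0² + 11²]
  = √[49 + 0 + 121]
  = √170
  ≈ 13.04

13.04


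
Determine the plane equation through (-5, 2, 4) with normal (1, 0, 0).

The plane through P with normal n = (a, b, c) satisfies n·(r - P) = 0,
i.e. ax + by + cz = a·x₀ + b·y₀ + c·z₀.
d = 1·(-5) + 0·2 + 0·4
  = -5 + 0 + 0
  = -5
Equation: x = -5

x = -5


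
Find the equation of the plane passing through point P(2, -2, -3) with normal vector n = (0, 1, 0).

The plane through P with normal n = (a, b, c) satisfies n·(r - P) = 0,
i.e. ax + by + cz = a·x₀ + b·y₀ + c·z₀.
d = 0·2 + 1·(-2) + 0·(-3)
  = 0 - 2 + 0
  = -2
Equation: y = -2

y = -2


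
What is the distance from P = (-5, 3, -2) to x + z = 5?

distance = |a·x₀ + b·y₀ + c·z₀ - d| / √(a² + b² + c²)
  = |1·(-5) + 0·3 + 1·(-2) - 5| / √(1² + 0² + 1²)
  = |-5 + 0 - 2 - 5| / √(1 + 0 + 1)
  = |-12| / √2
  = 12 / 1.414
  ≈ 8.485

8.485


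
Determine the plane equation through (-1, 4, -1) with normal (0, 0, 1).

The plane through P with normal n = (a, b, c) satisfies n·(r - P) = 0,
i.e. ax + by + cz = a·x₀ + b·y₀ + c·z₀.
d = 0·(-1) + 0·4 + 1·(-1)
  = 0 + 0 - 1
  = -1
Equation: z = -1

z = -1


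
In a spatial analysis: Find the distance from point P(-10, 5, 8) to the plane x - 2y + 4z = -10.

distance = |a·x₀ + b·y₀ + c·z₀ - d| / √(a² + b² + c²)
  = |1·(-10) + (-2)·5 + 4·8 - (-10)| / √(1² + (-2)² + 4²)
  = |-10 - 10 + 32 + 10| / √(1 + 4 + 16)
  = |22| / √21
  = 22 / 4.583
  ≈ 4.801

4.801


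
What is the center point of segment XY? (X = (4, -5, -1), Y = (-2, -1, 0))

M = ((x₁+x₂)/2, (y₁+y₂)/2, (z₁+z₂)/2)
  = ((4 - 2)/2, (-5 - 1)/2, (-1 + 0)/2)
  = (2/2, -6/2, -1/2)
  = (1, -3, -0.5)

(1, -3, -0.5)


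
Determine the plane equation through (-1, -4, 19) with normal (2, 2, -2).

The plane through P with normal n = (a, b, c) satisfies n·(r - P) = 0,
i.e. ax + by + cz = a·x₀ + b·y₀ + c·z₀.
d = 2·(-1) + 2·(-4) + (-2)·19
  = -2 - 8 - 38
  = -48
Equation: 2x + 2y - 2z = -48

2x + 2y - 2z = -48
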